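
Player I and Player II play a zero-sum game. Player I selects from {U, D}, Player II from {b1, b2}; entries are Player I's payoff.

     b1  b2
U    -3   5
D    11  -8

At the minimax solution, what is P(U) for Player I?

Row minima: U → -3, D → -8; maximin = -3.
Column maxima: b1 → 11, b2 → 5; minimax = 5.
-3 ≠ 5, so there is no saddle point; optimal play is mixed.
Let Player I play U with probability p. Expected payoff against b1: (-3)p + 11(1−p) = −14p + 11; against b2: 5p + (-8)(1−p) = 13p − 8.
Setting these equal: −14p + 11 = 13p − 8 ⇒ −27p = -19 ⇒ p = 19/27, and the value is (-14)·(19/27) + 11 = 31/27.
For Player II: with q = P(b1), equating U's and D's payoffs gives −8q + 5 = 19q − 8 ⇒ q = 13/27.

19/27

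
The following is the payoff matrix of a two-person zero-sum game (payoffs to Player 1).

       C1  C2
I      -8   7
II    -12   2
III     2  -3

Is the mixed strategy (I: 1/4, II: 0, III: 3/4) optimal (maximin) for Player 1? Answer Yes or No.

Yes

Against C1 this mix gives (1/4)·(-8) + (3/4)·2 = -1/2.
Against C2 this mix gives (1/4)·7 + (3/4)·(-3) = -1/2.
All of Player 2's active replies (C1, C2) yield -1/2, and no column does worse for Player 1. The mix makes Player 2 indifferent and guarantees -1/2, so it is optimal.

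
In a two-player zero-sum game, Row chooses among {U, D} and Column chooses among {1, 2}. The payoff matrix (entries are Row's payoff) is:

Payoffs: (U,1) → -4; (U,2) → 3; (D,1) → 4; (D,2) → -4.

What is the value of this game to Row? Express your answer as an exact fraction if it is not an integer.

-4/15

Row minima: U → -4, D → -4; maximin = -4.
Column maxima: 1 → 4, 2 → 3; minimax = 3.
-4 ≠ 3, so there is no saddle point; optimal play is mixed.
Let Row play U with probability p. Expected payoff against 1: (-4)p + 4(1−p) = −8p + 4; against 2: 3p + (-4)(1−p) = 7p − 4.
Setting these equal: −8p + 4 = 7p − 4 ⇒ −15p = -8 ⇒ p = 8/15, and the value is (-8)·(8/15) + 4 = -4/15.
For Column: with q = P(1), equating U's and D's payoffs gives −7q + 3 = 8q − 4 ⇒ q = 7/15.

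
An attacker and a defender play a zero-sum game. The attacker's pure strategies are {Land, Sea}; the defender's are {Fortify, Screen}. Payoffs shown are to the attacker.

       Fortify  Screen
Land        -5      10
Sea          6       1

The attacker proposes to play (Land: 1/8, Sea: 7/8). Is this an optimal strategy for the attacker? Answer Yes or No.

No

Against Fortify this mix gives (1/8)·(-5) + (7/8)·6 = 37/8.
Against Screen this mix gives (1/8)·10 + (7/8)·1 = 17/8.
The defender will play Screen, holding the attacker to 17/8. Shifting weight toward the row that does better against Screen would raise this floor (the equalizing mix achieves 13/4 against both Screen and Fortify), so the proposed strategy is not optimal.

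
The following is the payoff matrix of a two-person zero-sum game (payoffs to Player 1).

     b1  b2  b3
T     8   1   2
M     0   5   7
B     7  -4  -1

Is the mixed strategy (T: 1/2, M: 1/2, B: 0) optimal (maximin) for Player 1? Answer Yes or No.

Against b1 this mix gives (1/2)·8 + (1/2)·0 = 4.
Against b2 this mix gives (1/2)·1 + (1/2)·5 = 3.
Against b3 this mix gives (1/2)·2 + (1/2)·7 = 9/2.
Player 2 will play b2, holding Player 1 to 3. Shifting weight toward the row that does better against b2 would raise this floor (the equalizing mix achieves 10/3 against both b2 and b1), so the proposed strategy is not optimal.

No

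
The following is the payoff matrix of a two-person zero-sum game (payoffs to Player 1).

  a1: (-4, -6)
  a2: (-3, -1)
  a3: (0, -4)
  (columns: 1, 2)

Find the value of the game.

Row minima: a1 → -6, a2 → -3, a3 → -4; maximin = -3.
Column maxima: 1 → 0, 2 → -1; minimax = -1.
-3 ≠ -1, so there is no saddle point; optimal play is mixed.
a1 is strictly dominated by a2, so Player 1 never plays it.
On the remaining 2×2 (a2, a3 vs 1, 2):
Let Player 1 play a2 with probability p. Expected payoff against 1: (-3)p + 0(1−p) = −3p; against 2: (-1)p + (-4)(1−p) = 3p − 4.
Setting these equal: −3p = 3p − 4 ⇒ −6p = -4 ⇒ p = 2/3, and the value is (-3)·(2/3) = -2.
For Player 2: with q = P(1), equating a2's and a3's payoffs gives −2q − 1 = 4q − 4 ⇒ q = 1/2.

-2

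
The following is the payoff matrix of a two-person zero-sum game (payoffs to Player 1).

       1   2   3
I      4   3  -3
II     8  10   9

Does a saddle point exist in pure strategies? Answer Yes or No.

Row minima: I → -3, II → 8; maximin = 8.
Column maxima: 1 → 8, 2 → 10, 3 → 9; minimax = 8.
maximin = minimax = 8, so a saddle point exists.

Yes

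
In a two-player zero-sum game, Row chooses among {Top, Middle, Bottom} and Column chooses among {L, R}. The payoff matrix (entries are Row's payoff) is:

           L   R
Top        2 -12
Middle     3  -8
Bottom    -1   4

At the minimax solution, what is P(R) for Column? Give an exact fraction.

1/4

Row minima: Top → -12, Middle → -8, Bottom → -1; maximin = -1.
Column maxima: L → 3, R → 4; minimax = 3.
-1 ≠ 3, so there is no saddle point; optimal play is mixed.
Top is strictly dominated by Middle, so Row never plays it.
On the remaining 2×2 (Middle, Bottom vs L, R):
Let Row play Middle with probability p. Expected payoff against L: 3p + (-1)(1−p) = 4p − 1; against R: (-8)p + 4(1−p) = −12p + 4.
Setting these equal: 4p − 1 = −12p + 4 ⇒ 16p = 5 ⇒ p = 5/16, and the value is (4)·(5/16) − 1 = 1/4.
For Column: with q = P(L), equating Middle's and Bottom's payoffs gives 11q − 8 = −5q + 4 ⇒ q = 3/4.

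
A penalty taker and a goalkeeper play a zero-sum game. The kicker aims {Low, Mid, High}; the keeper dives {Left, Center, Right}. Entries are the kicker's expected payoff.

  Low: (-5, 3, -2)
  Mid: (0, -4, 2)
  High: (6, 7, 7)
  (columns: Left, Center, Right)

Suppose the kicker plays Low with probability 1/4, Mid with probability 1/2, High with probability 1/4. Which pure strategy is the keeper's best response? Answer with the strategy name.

Left

If the keeper plays Left, the kicker's expected payoff is (1/4)·(-5) + (1/2)·0 + (1/4)·6 = 1/4.
If the keeper plays Center, the kicker's expected payoff is (1/4)·3 + (1/2)·(-4) + (1/4)·7 = 1/2.
If the keeper plays Right, the kicker's expected payoff is (1/4)·(-2) + (1/2)·2 + (1/4)·7 = 9/4.
The keeper minimizes the kicker's payoff; the smallest is 1/4, so the best response is Left.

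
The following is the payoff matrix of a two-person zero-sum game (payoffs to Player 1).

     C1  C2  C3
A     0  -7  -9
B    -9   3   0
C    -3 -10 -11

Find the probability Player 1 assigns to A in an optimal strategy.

1/2

Row minima: A → -9, B → -9, C → -11; maximin = -9.
Column maxima: C1 → 0, C2 → 3, C3 → 0; minimax = 0.
-9 ≠ 0, so there is no saddle point; optimal play is mixed.
C is strictly dominated by A, so Player 1 never plays it.
C2 is strictly dominated by C3 (it gives Player 1 strictly more in every row), so Player 2 never plays it.
On the remaining 2×2 (A, B vs C1, C3):
Let Player 1 play A with probability p. Expected payoff against C1: 0p + (-9)(1−p) = 9p − 9; against C3: (-9)p + 0(1−p) = −9p.
Setting these equal: 9p − 9 = −9p ⇒ 18p = 9 ⇒ p = 1/2, and the value is (9)·(1/2) − 9 = -9/2.
For Player 2: with q = P(C1), equating A's and B's payoffs gives 9q − 9 = −9q ⇒ q = 1/2.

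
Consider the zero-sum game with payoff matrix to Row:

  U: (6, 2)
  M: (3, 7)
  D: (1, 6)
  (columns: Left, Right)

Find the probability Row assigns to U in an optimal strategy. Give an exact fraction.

Row minima: U → 2, M → 3, D → 1; maximin = 3.
Column maxima: Left → 6, Right → 7; minimax = 6.
3 ≠ 6, so there is no saddle point; optimal play is mixed.
D is strictly dominated by M, so Row never plays it.
On the remaining 2×2 (U, M vs Left, Right):
Let Row play U with probability p. Expected payoff against Left: 6p + 3(1−p) = 3p + 3; against Right: 2p + 7(1−p) = −5p + 7.
Setting these equal: 3p + 3 = −5p + 7 ⇒ 8p = 4 ⇒ p = 1/2, and the value is (3)·(1/2) + 3 = 9/2.
For Column: with q = P(Left), equating U's and M's payoffs gives 4q + 2 = −4q + 7 ⇒ q = 5/8.

1/2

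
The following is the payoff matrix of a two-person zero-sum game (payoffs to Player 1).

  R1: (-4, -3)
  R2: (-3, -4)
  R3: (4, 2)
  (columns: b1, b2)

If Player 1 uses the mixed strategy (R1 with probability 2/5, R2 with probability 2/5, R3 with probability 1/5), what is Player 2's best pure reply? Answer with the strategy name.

If Player 2 plays b1, Player 1's expected payoff is (2/5)·(-4) + (2/5)·(-3) + (1/5)·4 = -2.
If Player 2 plays b2, Player 1's expected payoff is (2/5)·(-3) + (2/5)·(-4) + (1/5)·2 = -12/5.
Player 2 minimizes Player 1's payoff; the smallest is -12/5, so the best response is b2.

b2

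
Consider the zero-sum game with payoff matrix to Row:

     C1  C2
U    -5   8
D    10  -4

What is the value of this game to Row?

Row minima: U → -5, D → -4; maximin = -4.
Column maxima: C1 → 10, C2 → 8; minimax = 8.
-4 ≠ 8, so there is no saddle point; optimal play is mixed.
Let Row play U with probability p. Expected payoff against C1: (-5)p + 10(1−p) = −15p + 10; against C2: 8p + (-4)(1−p) = 12p − 4.
Setting these equal: −15p + 10 = 12p − 4 ⇒ −27p = -14 ⇒ p = 14/27, and the value is (-15)·(14/27) + 10 = 20/9.
For Column: with q = P(C1), equating U's and D's payoffs gives −13q + 8 = 14q − 4 ⇒ q = 4/9.

20/9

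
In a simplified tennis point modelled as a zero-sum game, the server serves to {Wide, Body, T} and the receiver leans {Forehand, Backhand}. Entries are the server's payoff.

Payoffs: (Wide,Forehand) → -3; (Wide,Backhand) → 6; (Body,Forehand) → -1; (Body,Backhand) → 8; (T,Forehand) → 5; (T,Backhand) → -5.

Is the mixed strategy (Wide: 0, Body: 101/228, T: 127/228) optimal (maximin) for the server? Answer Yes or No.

Against Forehand this mix gives (101/228)·(-1) + (127/228)·5 = 89/38.
Against Backhand this mix gives (101/228)·8 + (127/228)·(-5) = 173/228.
The receiver will play Backhand, holding the server to 173/228. Shifting weight toward the row that does better against Backhand would raise this floor (the equalizing mix achieves 35/19 against both Backhand and Forehand), so the proposed strategy is not optimal.

No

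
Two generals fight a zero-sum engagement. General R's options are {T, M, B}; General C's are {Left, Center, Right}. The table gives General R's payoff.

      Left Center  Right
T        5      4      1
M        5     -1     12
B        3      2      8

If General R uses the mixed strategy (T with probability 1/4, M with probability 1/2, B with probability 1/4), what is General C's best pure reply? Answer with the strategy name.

Center

If General C plays Left, General R's expected payoff is (1/4)·5 + (1/2)·5 + (1/4)·3 = 9/2.
If General C plays Center, General R's expected payoff is (1/4)·4 + (1/2)·(-1) + (1/4)·2 = 1.
If General C plays Right, General R's expected payoff is (1/4)·1 + (1/2)·12 + (1/4)·8 = 33/4.
General C minimizes General R's payoff; the smallest is 1, so the best response is Center.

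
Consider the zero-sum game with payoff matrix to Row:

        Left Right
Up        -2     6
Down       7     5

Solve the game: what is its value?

Row minima: Up → -2, Down → 5; maximin = 5.
Column maxima: Left → 7, Right → 6; minimax = 6.
5 ≠ 6, so there is no saddle point; optimal play is mixed.
Let Row play Up with probability p. Expected payoff against Left: (-2)p + 7(1−p) = −9p + 7; against Right: 6p + 5(1−p) = p + 5.
Setting these equal: −9p + 7 = p + 5 ⇒ −10p = -2 ⇒ p = 1/5, and the value is (-9)·(1/5) + 7 = 26/5.
For Column: with q = P(Left), equating Up's and Down's payoffs gives −8q + 6 = 2q + 5 ⇒ q = 1/10.

26/5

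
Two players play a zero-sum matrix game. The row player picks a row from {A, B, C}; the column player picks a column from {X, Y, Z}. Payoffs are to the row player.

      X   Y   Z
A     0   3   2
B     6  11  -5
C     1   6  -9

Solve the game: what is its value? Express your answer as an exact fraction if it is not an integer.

Row minima: A → 0, B → -5, C → -9; maximin = 0.
Column maxima: X → 6, Y → 11, Z → 2; minimax = 2.
0 ≠ 2, so there is no saddle point; optimal play is mixed.
C is strictly dominated by B, so the row player never plays it.
Y is strictly dominated by X (it gives the row player strictly more in every row), so the column player never plays it.
On the remaining 2×2 (A, B vs X, Z):
Let the row player play A with probability p. Expected payoff against X: 0p + 6(1−p) = −6p + 6; against Z: 2p + (-5)(1−p) = 7p − 5.
Setting these equal: −6p + 6 = 7p − 5 ⇒ −13p = -11 ⇒ p = 11/13, and the value is (-6)·(11/13) + 6 = 12/13.
For the column player: with q = P(X), equating A's and B's payoffs gives −2q + 2 = 11q − 5 ⇒ q = 7/13.

12/13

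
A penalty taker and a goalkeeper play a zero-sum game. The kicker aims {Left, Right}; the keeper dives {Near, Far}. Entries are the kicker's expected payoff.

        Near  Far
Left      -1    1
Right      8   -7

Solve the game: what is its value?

Row minima: Left → -1, Right → -7; maximin = -1.
Column maxima: Near → 8, Far → 1; minimax = 1.
-1 ≠ 1, so there is no saddle point; optimal play is mixed.
Let the kicker play Left with probability p. Expected payoff against Near: (-1)p + 8(1−p) = −9p + 8; against Far: 1p + (-7)(1−p) = 8p − 7.
Setting these equal: −9p + 8 = 8p − 7 ⇒ −17p = -15 ⇒ p = 15/17, and the value is (-9)·(15/17) + 8 = 1/17.
For the keeper: with q = P(Near), equating Left's and Right's payoffs gives −2q + 1 = 15q − 7 ⇒ q = 8/17.

1/17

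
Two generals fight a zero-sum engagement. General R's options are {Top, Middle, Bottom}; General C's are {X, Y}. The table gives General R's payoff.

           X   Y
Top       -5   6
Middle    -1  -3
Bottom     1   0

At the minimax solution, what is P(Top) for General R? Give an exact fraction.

1/12

Row minima: Top → -5, Middle → -3, Bottom → 0; maximin = 0.
Column maxima: X → 1, Y → 6; minimax = 1.
0 ≠ 1, so there is no saddle point; optimal play is mixed.
Middle is strictly dominated by Bottom, so General R never plays it.
On the remaining 2×2 (Top, Bottom vs X, Y):
Let General R play Top with probability p. Expected payoff against X: (-5)p + 1(1−p) = −6p + 1; against Y: 6p + 0(1−p) = 6p.
Setting these equal: −6p + 1 = 6p ⇒ −12p = -1 ⇒ p = 1/12, and the value is (-6)·(1/12) + 1 = 1/2.
For General C: with q = P(X), equating Top's and Bottom's payoffs gives −11q + 6 = q ⇒ q = 1/2.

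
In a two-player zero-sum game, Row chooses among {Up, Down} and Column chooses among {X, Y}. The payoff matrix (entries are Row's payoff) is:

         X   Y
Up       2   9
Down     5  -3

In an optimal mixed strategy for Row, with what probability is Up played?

8/15

Row minima: Up → 2, Down → -3; maximin = 2.
Column maxima: X → 5, Y → 9; minimax = 5.
2 ≠ 5, so there is no saddle point; optimal play is mixed.
Let Row play Up with probability p. Expected payoff against X: 2p + 5(1−p) = −3p + 5; against Y: 9p + (-3)(1−p) = 12p − 3.
Setting these equal: −3p + 5 = 12p − 3 ⇒ −15p = -8 ⇒ p = 8/15, and the value is (-3)·(8/15) + 5 = 17/5.
For Column: with q = P(X), equating Up's and Down's payoffs gives −7q + 9 = 8q − 3 ⇒ q = 4/5.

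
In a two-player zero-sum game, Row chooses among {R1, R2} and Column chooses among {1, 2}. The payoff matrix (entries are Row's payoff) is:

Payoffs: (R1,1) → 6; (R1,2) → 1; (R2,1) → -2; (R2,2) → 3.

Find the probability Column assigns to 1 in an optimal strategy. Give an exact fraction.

Row minima: R1 → 1, R2 → -2; maximin = 1.
Column maxima: 1 → 6, 2 → 3; minimax = 3.
1 ≠ 3, so there is no saddle point; optimal play is mixed.
Let Row play R1 with probability p. Expected payoff against 1: 6p + (-2)(1−p) = 8p − 2; against 2: 1p + 3(1−p) = −2p + 3.
Setting these equal: 8p − 2 = −2p + 3 ⇒ 10p = 5 ⇒ p = 1/2, and the value is (8)·(1/2) − 2 = 2.
For Column: with q = P(1), equating R1's and R2's payoffs gives 5q + 1 = −5q + 3 ⇒ q = 1/5.

1/5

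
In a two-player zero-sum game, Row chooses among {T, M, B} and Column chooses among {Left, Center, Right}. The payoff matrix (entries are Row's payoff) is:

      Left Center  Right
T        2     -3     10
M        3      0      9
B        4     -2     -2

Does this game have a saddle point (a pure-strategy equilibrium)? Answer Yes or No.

Yes

Row minima: T → -3, M → 0, B → -2; maximin = 0.
Column maxima: Left → 4, Center → 0, Right → 10; minimax = 0.
maximin = minimax = 0, so a saddle point exists.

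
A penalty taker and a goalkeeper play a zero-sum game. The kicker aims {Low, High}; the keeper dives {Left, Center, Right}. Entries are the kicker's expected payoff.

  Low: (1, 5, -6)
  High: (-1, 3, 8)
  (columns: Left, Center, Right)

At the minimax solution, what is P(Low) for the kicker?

9/16

Row minima: Low → -6, High → -1; maximin = -1.
Column maxima: Left → 1, Center → 5, Right → 8; minimax = 1.
-1 ≠ 1, so there is no saddle point; optimal play is mixed.
Center is strictly dominated by Left (it gives the kicker strictly more in every row), so the keeper never plays it.
On the remaining 2×2 (Low, High vs Left, Right):
Let the kicker play Low with probability p. Expected payoff against Left: 1p + (-1)(1−p) = 2p − 1; against Right: (-6)p + 8(1−p) = −14p + 8.
Setting these equal: 2p − 1 = −14p + 8 ⇒ 16p = 9 ⇒ p = 9/16, and the value is (2)·(9/16) − 1 = 1/8.
For the keeper: with q = P(Left), equating Low's and High's payoffs gives 7q − 6 = −9q + 8 ⇒ q = 7/8.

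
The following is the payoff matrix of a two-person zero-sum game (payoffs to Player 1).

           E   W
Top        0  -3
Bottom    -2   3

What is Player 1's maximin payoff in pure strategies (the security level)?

Row minima: Top → -3, Bottom → -2.
The best of these is -2.

-2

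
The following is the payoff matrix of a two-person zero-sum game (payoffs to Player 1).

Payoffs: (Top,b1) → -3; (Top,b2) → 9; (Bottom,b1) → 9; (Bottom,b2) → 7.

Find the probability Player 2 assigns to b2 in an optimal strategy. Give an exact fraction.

6/7

Row minima: Top → -3, Bottom → 7; maximin = 7.
Column maxima: b1 → 9, b2 → 9; minimax = 9.
7 ≠ 9, so there is no saddle point; optimal play is mixed.
Let Player 1 play Top with probability p. Expected payoff against b1: (-3)p + 9(1−p) = −12p + 9; against b2: 9p + 7(1−p) = 2p + 7.
Setting these equal: −12p + 9 = 2p + 7 ⇒ −14p = -2 ⇒ p = 1/7, and the value is (-12)·(1/7) + 9 = 51/7.
For Player 2: with q = P(b1), equating Top's and Bottom's payoffs gives −12q + 9 = 2q + 7 ⇒ q = 1/7.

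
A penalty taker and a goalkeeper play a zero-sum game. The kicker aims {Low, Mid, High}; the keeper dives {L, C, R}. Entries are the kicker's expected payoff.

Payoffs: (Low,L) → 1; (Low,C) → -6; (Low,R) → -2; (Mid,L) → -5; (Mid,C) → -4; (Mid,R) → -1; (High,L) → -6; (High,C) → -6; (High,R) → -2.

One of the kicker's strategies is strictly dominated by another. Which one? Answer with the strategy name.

Mid gives a strictly higher payoff than High against every column: -5 > -6, -4 > -6, -1 > -2.
So High is strictly dominated and the kicker never plays it.

High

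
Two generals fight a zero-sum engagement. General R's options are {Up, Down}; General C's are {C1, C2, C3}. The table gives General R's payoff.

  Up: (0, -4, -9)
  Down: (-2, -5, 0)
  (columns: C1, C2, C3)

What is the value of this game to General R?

Row minima: Up → -9, Down → -5; maximin = -5.
Column maxima: C1 → 0, C2 → -4, C3 → 0; minimax = -4.
-5 ≠ -4, so there is no saddle point; optimal play is mixed.
C1 is strictly dominated by C2 (it gives General R strictly more in every row), so General C never plays it.
On the remaining 2×2 (Up, Down vs C2, C3):
Let General R play Up with probability p. Expected payoff against C2: (-4)p + (-5)(1−p) = p − 5; against C3: (-9)p + 0(1−p) = −9p.
Setting these equal: p − 5 = −9p ⇒ 10p = 5 ⇒ p = 1/2, and the value is (1)·(1/2) − 5 = -9/2.
For General C: with q = P(C2), equating Up's and Down's payoffs gives 5q − 9 = −5q ⇒ q = 9/10.

-9/2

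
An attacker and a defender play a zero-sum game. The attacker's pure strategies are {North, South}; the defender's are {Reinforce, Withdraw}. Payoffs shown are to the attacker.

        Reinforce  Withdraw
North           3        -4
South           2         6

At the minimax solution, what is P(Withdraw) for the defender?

Row minima: North → -4, South → 2; maximin = 2.
Column maxima: Reinforce → 3, Withdraw → 6; minimax = 3.
2 ≠ 3, so there is no saddle point; optimal play is mixed.
Let the attacker play North with probability p. Expected payoff against Reinforce: 3p + 2(1−p) = p + 2; against Withdraw: (-4)p + 6(1−p) = −10p + 6.
Setting these equal: p + 2 = −10p + 6 ⇒ 11p = 4 ⇒ p = 4/11, and the value is (1)·(4/11) + 2 = 26/11.
For the defender: with q = P(Reinforce), equating North's and South's payoffs gives 7q − 4 = −4q + 6 ⇒ q = 10/11.

1/11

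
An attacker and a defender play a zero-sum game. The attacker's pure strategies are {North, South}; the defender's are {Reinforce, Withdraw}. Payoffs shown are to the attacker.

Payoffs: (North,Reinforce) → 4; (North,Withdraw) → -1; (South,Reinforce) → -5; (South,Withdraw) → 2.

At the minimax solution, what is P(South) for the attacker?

Row minima: North → -1, South → -5; maximin = -1.
Column maxima: Reinforce → 4, Withdraw → 2; minimax = 2.
-1 ≠ 2, so there is no saddle point; optimal play is mixed.
Let the attacker play North with probability p. Expected payoff against Reinforce: 4p + (-5)(1−p) = 9p − 5; against Withdraw: (-1)p + 2(1−p) = −3p + 2.
Setting these equal: 9p − 5 = −3p + 2 ⇒ 12p = 7 ⇒ p = 7/12, and the value is (9)·(7/12) − 5 = 1/4.
For the defender: with q = P(Reinforce), equating North's and South's payoffs gives 5q − 1 = −7q + 2 ⇒ q = 1/4.

5/12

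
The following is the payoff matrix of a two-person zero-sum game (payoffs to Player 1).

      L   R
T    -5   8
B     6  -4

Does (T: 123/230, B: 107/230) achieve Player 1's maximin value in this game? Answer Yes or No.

No

Against L this mix gives (123/230)·(-5) + (107/230)·6 = 27/230.
Against R this mix gives (123/230)·8 + (107/230)·(-4) = 278/115.
Player 2 will play L, holding Player 1 to 27/230. Shifting weight toward the row that does better against L would raise this floor (the equalizing mix achieves 28/23 against both L and R), so the proposed strategy is not optimal.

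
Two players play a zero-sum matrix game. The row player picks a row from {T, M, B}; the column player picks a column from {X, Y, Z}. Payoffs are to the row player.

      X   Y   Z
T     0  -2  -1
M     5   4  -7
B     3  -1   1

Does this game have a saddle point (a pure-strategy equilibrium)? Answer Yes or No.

No

Row minima: T → -2, M → -7, B → -1; maximin = -1.
Column maxima: X → 5, Y → 4, Z → 1; minimax = 1.
-1 ≠ 1, so no pure-strategy equilibrium exists.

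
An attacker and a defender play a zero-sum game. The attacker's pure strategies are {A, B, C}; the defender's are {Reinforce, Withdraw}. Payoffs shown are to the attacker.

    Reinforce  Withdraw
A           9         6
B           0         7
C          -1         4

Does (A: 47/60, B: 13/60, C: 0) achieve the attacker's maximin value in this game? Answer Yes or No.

Against Reinforce this mix gives (47/60)·9 + (13/60)·0 = 141/20.
Against Withdraw this mix gives (47/60)·6 + (13/60)·7 = 373/60.
The defender will play Withdraw, holding the attacker to 373/60. Shifting weight toward the row that does better against Withdraw would raise this floor (the equalizing mix achieves 63/10 against both Withdraw and Reinforce), so the proposed strategy is not optimal.

No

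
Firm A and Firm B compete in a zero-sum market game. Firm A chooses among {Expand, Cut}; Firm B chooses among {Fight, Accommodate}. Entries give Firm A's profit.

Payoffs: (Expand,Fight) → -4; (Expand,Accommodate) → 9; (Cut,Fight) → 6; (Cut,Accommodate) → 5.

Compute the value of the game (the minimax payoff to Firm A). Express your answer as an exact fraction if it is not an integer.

Row minima: Expand → -4, Cut → 5; maximin = 5.
Column maxima: Fight → 6, Accommodate → 9; minimax = 6.
5 ≠ 6, so there is no saddle point; optimal play is mixed.
Let Firm A play Expand with probability p. Expected payoff against Fight: (-4)p + 6(1−p) = −10p + 6; against Accommodate: 9p + 5(1−p) = 4p + 5.
Setting these equal: −10p + 6 = 4p + 5 ⇒ −14p = -1 ⇒ p = 1/14, and the value is (-10)·(1/14) + 6 = 37/7.
For Firm B: with q = P(Fight), equating Expand's and Cut's payoffs gives −13q + 9 = q + 5 ⇒ q = 2/7.

37/7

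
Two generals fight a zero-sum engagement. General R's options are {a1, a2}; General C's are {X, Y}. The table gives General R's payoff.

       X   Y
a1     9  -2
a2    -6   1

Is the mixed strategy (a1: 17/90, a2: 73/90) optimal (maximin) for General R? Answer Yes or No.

No

Against X this mix gives (17/90)·9 + (73/90)·(-6) = -19/6.
Against Y this mix gives (17/90)·(-2) + (73/90)·1 = 13/30.
General C will play X, holding General R to -19/6. Shifting weight toward the row that does better against X would raise this floor (the equalizing mix achieves -1/6 against both X and Y), so the proposed strategy is not optimal.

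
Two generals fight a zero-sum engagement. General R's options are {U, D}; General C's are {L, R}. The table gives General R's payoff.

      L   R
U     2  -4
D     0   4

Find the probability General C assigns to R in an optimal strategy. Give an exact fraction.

Row minima: U → -4, D → 0; maximin = 0.
Column maxima: L → 2, R → 4; minimax = 2.
0 ≠ 2, so there is no saddle point; optimal play is mixed.
Let General R play U with probability p. Expected payoff against L: 2p + 0(1−p) = 2p; against R: (-4)p + 4(1−p) = −8p + 4.
Setting these equal: 2p = −8p + 4 ⇒ 10p = 4 ⇒ p = 2/5, and the value is (2)·(2/5) = 4/5.
For General C: with q = P(L), equating U's and D's payoffs gives 6q − 4 = −4q + 4 ⇒ q = 4/5.

1/5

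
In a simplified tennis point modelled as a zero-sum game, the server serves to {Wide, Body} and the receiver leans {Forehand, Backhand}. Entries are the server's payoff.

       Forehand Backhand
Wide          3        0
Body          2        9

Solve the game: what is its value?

27/10

Row minima: Wide → 0, Body → 2; maximin = 2.
Column maxima: Forehand → 3, Backhand → 9; minimax = 3.
2 ≠ 3, so there is no saddle point; optimal play is mixed.
Let the server play Wide with probability p. Expected payoff against Forehand: 3p + 2(1−p) = p + 2; against Backhand: 0p + 9(1−p) = −9p + 9.
Setting these equal: p + 2 = −9p + 9 ⇒ 10p = 7 ⇒ p = 7/10, and the value is (1)·(7/10) + 2 = 27/10.
For the receiver: with q = P(Forehand), equating Wide's and Body's payoffs gives 3q = −7q + 9 ⇒ q = 9/10.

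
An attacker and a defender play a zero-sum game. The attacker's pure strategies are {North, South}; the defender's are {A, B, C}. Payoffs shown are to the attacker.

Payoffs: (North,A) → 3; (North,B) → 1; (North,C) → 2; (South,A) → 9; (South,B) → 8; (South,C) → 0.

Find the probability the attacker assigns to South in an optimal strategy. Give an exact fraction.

Row minima: North → 1, South → 0; maximin = 1.
Column maxima: A → 9, B → 8, C → 2; minimax = 2.
1 ≠ 2, so there is no saddle point; optimal play is mixed.
A is strictly dominated by B (it gives the attacker strictly more in every row), so the defender never plays it.
On the remaining 2×2 (North, South vs B, C):
Let the attacker play North with probability p. Expected payoff against B: 1p + 8(1−p) = −7p + 8; against C: 2p + 0(1−p) = 2p.
Setting these equal: −7p + 8 = 2p ⇒ −9p = -8 ⇒ p = 8/9, and the value is (-7)·(8/9) + 8 = 16/9.
For the defender: with q = P(B), equating North's and South's payoffs gives −q + 2 = 8q ⇒ q = 2/9.

1/9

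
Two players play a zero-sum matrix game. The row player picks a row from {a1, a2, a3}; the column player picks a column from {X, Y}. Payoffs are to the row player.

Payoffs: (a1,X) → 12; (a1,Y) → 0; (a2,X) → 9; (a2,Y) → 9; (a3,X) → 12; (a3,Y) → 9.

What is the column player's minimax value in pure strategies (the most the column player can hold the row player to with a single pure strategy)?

9

Column maxima: X → 12, Y → 9.
The smallest of these is 9.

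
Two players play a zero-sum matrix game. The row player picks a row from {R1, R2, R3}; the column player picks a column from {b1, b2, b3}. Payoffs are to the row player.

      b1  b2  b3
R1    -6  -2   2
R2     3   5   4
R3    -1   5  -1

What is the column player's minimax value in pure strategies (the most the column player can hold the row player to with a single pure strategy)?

Column maxima: b1 → 3, b2 → 5, b3 → 4.
The smallest of these is 3.

3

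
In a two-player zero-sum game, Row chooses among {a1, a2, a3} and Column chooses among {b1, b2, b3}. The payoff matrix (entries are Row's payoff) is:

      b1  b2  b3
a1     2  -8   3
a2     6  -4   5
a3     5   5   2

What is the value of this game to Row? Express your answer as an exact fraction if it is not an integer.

Row minima: a1 → -8, a2 → -4, a3 → 2; maximin = 2.
Column maxima: b1 → 6, b2 → 5, b3 → 5; minimax = 5.
2 ≠ 5, so there is no saddle point; optimal play is mixed.
a1 is strictly dominated by a2, so Row never plays it.
With a1 eliminated, b1 is strictly dominated by b3 (it gives Row strictly more in every remaining row), so Column never plays it.
On the remaining 2×2 (a2, a3 vs b2, b3):
Let Row play a2 with probability p. Expected payoff against b2: (-4)p + 5(1−p) = −9p + 5; against b3: 5p + 2(1−p) = 3p + 2.
Setting these equal: −9p + 5 = 3p + 2 ⇒ −12p = -3 ⇒ p = 1/4, and the value is (-9)·(1/4) + 5 = 11/4.
For Column: with q = P(b2), equating a2's and a3's payoffs gives −9q + 5 = 3q + 2 ⇒ q = 1/4.

11/4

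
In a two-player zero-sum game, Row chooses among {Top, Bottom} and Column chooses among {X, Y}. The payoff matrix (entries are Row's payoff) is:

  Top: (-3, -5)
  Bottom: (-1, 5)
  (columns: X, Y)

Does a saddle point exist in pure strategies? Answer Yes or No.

Row minima: Top → -5, Bottom → -1; maximin = -1.
Column maxima: X → -1, Y → 5; minimax = -1.
maximin = minimax = -1, so a saddle point exists.

Yes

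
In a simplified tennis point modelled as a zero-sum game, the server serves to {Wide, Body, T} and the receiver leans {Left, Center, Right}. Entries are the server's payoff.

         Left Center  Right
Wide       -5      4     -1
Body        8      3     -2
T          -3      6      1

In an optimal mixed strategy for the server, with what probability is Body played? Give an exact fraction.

2/7

Row minima: Wide → -5, Body → -2, T → -3; maximin = -2.
Column maxima: Left → 8, Center → 6, Right → 1; minimax = 1.
-2 ≠ 1, so there is no saddle point; optimal play is mixed.
Wide is strictly dominated by T, so the server never plays it.
Center is strictly dominated by Right (it gives the server strictly more in every row), so the receiver never plays it.
On the remaining 2×2 (Body, T vs Left, Right):
Let the server play Body with probability p. Expected payoff against Left: 8p + (-3)(1−p) = 11p − 3; against Right: (-2)p + 1(1−p) = −3p + 1.
Setting these equal: 11p − 3 = −3p + 1 ⇒ 14p = 4 ⇒ p = 2/7, and the value is (11)·(2/7) − 3 = 1/7.
For the receiver: with q = P(Left), equating Body's and T's payoffs gives 10q − 2 = −4q + 1 ⇒ q = 3/14.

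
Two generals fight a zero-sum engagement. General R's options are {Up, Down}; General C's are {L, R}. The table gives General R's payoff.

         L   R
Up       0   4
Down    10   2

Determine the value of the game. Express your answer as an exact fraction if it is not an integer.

10/3

Row minima: Up → 0, Down → 2; maximin = 2.
Column maxima: L → 10, R → 4; minimax = 4.
2 ≠ 4, so there is no saddle point; optimal play is mixed.
Let General R play Up with probability p. Expected payoff against L: 0p + 10(1−p) = −10p + 10; against R: 4p + 2(1−p) = 2p + 2.
Setting these equal: −10p + 10 = 2p + 2 ⇒ −12p = -8 ⇒ p = 2/3, and the value is (-10)·(2/3) + 10 = 10/3.
For General C: with q = P(L), equating Up's and Down's payoffs gives −4q + 4 = 8q + 2 ⇒ q = 1/6.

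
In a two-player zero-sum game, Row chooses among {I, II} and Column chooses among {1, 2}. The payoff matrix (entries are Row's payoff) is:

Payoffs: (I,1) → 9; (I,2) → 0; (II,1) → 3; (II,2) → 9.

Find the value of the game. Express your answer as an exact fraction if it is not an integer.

Row minima: I → 0, II → 3; maximin = 3.
Column maxima: 1 → 9, 2 → 9; minimax = 9.
3 ≠ 9, so there is no saddle point; optimal play is mixed.
Let Row play I with probability p. Expected payoff against 1: 9p + 3(1−p) = 6p + 3; against 2: 0p + 9(1−p) = −9p + 9.
Setting these equal: 6p + 3 = −9p + 9 ⇒ 15p = 6 ⇒ p = 2/5, and the value is (6)·(2/5) + 3 = 27/5.
For Column: with q = P(1), equating I's and II's payoffs gives 9q = −6q + 9 ⇒ q = 3/5.

27/5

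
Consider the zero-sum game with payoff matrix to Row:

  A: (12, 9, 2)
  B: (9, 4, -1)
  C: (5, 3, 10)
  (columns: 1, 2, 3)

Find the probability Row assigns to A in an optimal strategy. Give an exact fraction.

1/2

Row minima: A → 2, B → -1, C → 3; maximin = 3.
Column maxima: 1 → 12, 2 → 9, 3 → 10; minimax = 9.
3 ≠ 9, so there is no saddle point; optimal play is mixed.
B is strictly dominated by A, so Row never plays it.
1 is strictly dominated by 2 (it gives Row strictly more in every row), so Column never plays it.
On the remaining 2×2 (A, C vs 2, 3):
Let Row play A with probability p. Expected payoff against 2: 9p + 3(1−p) = 6p + 3; against 3: 2p + 10(1−p) = −8p + 10.
Setting these equal: 6p + 3 = −8p + 10 ⇒ 14p = 7 ⇒ p = 1/2, and the value is (6)·(1/2) + 3 = 6.
For Column: with q = P(2), equating A's and C's payoffs gives 7q + 2 = −7q + 10 ⇒ q = 4/7.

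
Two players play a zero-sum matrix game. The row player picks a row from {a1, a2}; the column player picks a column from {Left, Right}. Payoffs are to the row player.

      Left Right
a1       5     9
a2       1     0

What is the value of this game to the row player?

Row minima: a1 → 5, a2 → 0; maximin = 5.
Column maxima: Left → 5, Right → 9; minimax = 5.
Since maximin = minimax = 5, there is a saddle point and the value is 5.

5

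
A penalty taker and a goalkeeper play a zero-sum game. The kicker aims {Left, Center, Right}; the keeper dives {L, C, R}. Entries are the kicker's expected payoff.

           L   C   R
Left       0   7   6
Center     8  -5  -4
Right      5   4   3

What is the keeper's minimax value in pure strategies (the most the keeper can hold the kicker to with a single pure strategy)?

6

Column maxima: L → 8, C → 7, R → 6.
The smallest of these is 6.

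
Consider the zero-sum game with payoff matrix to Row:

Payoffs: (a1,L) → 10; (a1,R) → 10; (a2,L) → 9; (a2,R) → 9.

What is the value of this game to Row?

Row minima: a1 → 10, a2 → 9; maximin = 10.
Column maxima: L → 10, R → 10; minimax = 10.
Since maximin = minimax = 10, there is a saddle point and the value is 10.

10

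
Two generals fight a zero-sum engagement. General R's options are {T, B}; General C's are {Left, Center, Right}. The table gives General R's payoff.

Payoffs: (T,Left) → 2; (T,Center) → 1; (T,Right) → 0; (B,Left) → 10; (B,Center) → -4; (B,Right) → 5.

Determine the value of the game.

1/2

Row minima: T → 0, B → -4; maximin = 0.
Column maxima: Left → 10, Center → 1, Right → 5; minimax = 1.
0 ≠ 1, so there is no saddle point; optimal play is mixed.
Left is strictly dominated by Center (it gives General R strictly more in every row), so General C never plays it.
On the remaining 2×2 (T, B vs Center, Right):
Let General R play T with probability p. Expected payoff against Center: 1p + (-4)(1−p) = 5p − 4; against Right: 0p + 5(1−p) = −5p + 5.
Setting these equal: 5p − 4 = −5p + 5 ⇒ 10p = 9 ⇒ p = 9/10, and the value is (5)·(9/10) − 4 = 1/2.
For General C: with q = P(Center), equating T's and B's payoffs gives q = −9q + 5 ⇒ q = 1/2.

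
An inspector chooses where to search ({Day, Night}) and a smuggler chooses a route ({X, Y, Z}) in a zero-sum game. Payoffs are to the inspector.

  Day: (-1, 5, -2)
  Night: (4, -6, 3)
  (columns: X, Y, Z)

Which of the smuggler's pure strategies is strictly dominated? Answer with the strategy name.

X

Z holds the inspector's payoff strictly below X in every row: -2 < -1, 3 < 4.
So X is strictly dominated for the smuggler.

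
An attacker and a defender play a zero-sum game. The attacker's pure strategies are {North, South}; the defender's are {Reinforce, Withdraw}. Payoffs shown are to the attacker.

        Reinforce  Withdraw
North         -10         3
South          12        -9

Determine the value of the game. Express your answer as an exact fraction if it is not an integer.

-27/17

Row minima: North → -10, South → -9; maximin = -9.
Column maxima: Reinforce → 12, Withdraw → 3; minimax = 3.
-9 ≠ 3, so there is no saddle point; optimal play is mixed.
Let the attacker play North with probability p. Expected payoff against Reinforce: (-10)p + 12(1−p) = −22p + 12; against Withdraw: 3p + (-9)(1−p) = 12p − 9.
Setting these equal: −22p + 12 = 12p − 9 ⇒ −34p = -21 ⇒ p = 21/34, and the value is (-22)·(21/34) + 12 = -27/17.
For the defender: with q = P(Reinforce), equating North's and South's payoffs gives −13q + 3 = 21q − 9 ⇒ q = 6/17.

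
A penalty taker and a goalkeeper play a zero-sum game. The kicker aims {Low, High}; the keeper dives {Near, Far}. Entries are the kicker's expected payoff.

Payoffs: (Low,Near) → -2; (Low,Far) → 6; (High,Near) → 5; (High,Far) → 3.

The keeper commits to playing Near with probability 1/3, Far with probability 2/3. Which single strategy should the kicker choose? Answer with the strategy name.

High

Expected payoff of Low: (1/3)·(-2) + (2/3)·6 = 10/3.
Expected payoff of High: (1/3)·5 + (2/3)·3 = 11/3.
The largest is 11/3, so the kicker's best response is High.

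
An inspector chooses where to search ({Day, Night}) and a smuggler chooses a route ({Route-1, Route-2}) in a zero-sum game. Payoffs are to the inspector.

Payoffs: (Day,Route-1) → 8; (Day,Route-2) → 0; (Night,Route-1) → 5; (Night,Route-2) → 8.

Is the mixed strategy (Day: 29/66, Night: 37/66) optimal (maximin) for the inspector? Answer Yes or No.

No

Against Route-1 this mix gives (29/66)·8 + (37/66)·5 = 139/22.
Against Route-2 this mix gives (29/66)·0 + (37/66)·8 = 148/33.
The smuggler will play Route-2, holding the inspector to 148/33. Shifting weight toward the row that does better against Route-2 would raise this floor (the equalizing mix achieves 64/11 against both Route-2 and Route-1), so the proposed strategy is not optimal.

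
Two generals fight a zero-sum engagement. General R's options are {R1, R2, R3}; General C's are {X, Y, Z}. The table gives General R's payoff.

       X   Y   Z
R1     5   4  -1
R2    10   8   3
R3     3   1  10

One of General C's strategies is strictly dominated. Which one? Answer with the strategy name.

Y holds General R's payoff strictly below X in every row: 4 < 5, 8 < 10, 1 < 3.
So X is strictly dominated for General C.

X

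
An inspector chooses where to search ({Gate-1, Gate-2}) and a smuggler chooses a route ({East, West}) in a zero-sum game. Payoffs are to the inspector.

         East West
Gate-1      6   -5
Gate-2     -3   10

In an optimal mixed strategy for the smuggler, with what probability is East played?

Row minima: Gate-1 → -5, Gate-2 → -3; maximin = -3.
Column maxima: East → 6, West → 10; minimax = 6.
-3 ≠ 6, so there is no saddle point; optimal play is mixed.
Let the inspector play Gate-1 with probability p. Expected payoff against East: 6p + (-3)(1−p) = 9p − 3; against West: (-5)p + 10(1−p) = −15p + 10.
Setting these equal: 9p − 3 = −15p + 10 ⇒ 24p = 13 ⇒ p = 13/24, and the value is (9)·(13/24) − 3 = 15/8.
For the smuggler: with q = P(East), equating Gate-1's and Gate-2's payoffs gives 11q − 5 = −13q + 10 ⇒ q = 5/8.

5/8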